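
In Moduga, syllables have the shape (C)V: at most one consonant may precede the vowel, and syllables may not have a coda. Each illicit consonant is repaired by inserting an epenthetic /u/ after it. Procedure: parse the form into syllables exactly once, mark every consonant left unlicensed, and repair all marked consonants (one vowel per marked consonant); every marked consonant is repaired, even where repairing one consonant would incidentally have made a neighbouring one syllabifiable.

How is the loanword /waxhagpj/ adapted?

waxuhagupuju

Under (C)V, the unsyllabifiable consonants are /x/, /g/, /p/, /j/ (no codas are permitted; onsets are limited to one consonant).
Epenthesis after each stranded consonant: /x/ → /xu/, /g/ → /gu/, /p/ → /pu/, /j/ → /ju/.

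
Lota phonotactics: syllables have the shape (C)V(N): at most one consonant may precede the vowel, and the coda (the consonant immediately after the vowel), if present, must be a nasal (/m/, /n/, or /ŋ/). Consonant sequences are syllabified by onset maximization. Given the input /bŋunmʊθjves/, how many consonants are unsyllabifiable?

4

Under (C)V(N), the unsyllabifiable consonants are /b/, /θ/, /j/, /s/ (only a nasal (/m/, /n/, or /ŋ/) is licensed in coda position; onsets are limited to one consonant).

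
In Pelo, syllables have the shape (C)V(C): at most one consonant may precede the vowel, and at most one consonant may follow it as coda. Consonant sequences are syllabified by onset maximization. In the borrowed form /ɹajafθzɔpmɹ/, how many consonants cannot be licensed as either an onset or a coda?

3

Under (C)V(C), the unsyllabifiable consonants are /θ/, /m/, /ɹ/ (at most one coda consonant is licensed; onsets are limited to one consonant).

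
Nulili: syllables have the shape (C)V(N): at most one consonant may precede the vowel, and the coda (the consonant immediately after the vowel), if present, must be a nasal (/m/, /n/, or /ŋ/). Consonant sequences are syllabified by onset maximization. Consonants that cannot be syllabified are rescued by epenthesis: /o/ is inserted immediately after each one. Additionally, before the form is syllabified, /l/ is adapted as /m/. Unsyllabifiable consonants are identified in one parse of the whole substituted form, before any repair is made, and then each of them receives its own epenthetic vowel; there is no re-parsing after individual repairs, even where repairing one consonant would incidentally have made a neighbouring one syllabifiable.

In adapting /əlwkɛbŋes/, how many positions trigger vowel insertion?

3

After substitution the input is /əmwkɛbŋes/.
The unsyllabifiable consonants are /w/, /b/, /s/; each receives one epenthetic vowel.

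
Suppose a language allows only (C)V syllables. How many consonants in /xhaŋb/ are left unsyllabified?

The consonants /x/, /ŋ/, /b/ cannot be parsed into a legal (C)V syllable (no codas are permitted; onsets are limited to one consonant).

3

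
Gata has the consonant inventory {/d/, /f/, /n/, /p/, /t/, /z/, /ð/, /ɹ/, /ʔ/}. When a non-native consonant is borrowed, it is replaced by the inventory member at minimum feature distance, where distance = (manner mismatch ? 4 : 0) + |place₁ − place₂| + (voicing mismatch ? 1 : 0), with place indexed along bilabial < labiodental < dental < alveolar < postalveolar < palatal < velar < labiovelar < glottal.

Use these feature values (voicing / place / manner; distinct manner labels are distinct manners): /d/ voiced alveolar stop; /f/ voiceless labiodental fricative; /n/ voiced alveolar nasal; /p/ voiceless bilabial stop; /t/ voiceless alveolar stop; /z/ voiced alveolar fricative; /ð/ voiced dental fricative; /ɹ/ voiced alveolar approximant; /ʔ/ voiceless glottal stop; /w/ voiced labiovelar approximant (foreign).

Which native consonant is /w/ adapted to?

ɹ

/ɹ/ is closest: same manner (approximant), place distance 4 (labiovelar→alveolar), same voicing; total 4. Next closest is /ʔ/ at distance 6.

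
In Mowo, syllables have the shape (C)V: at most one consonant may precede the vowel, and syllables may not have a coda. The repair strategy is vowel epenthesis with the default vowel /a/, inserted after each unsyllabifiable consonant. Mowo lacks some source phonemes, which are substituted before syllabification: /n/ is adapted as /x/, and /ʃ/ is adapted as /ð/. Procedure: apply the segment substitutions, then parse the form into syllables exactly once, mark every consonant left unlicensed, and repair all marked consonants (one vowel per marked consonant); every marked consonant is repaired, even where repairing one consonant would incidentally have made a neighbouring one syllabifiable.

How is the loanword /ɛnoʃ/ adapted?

Substitution: /n/ → /x/, /ʃ/ → /ð/, giving /ɛxoð/.
Syllabifying with onset maximization leaves /ð/ stranded (no codas are permitted; onsets are limited to one consonant).
Inserting the epenthetic vowel yields /ð/ → /ða/.

ɛxoða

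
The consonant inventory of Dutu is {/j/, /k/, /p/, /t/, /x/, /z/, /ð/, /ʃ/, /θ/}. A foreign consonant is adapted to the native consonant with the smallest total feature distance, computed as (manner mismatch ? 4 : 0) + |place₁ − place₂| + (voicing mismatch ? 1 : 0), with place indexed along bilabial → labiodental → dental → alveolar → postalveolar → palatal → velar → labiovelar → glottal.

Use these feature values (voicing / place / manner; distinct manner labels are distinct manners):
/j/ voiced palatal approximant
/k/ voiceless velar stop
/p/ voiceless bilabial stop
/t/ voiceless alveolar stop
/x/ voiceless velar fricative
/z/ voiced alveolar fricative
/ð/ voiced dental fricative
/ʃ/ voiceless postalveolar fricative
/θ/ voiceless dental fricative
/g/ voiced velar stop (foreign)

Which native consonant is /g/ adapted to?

/k/ is closest: same manner (stop), place distance 0 (velar→velar), voicing differs (+1); total 1. Next closest is /t/ at distance 4.

k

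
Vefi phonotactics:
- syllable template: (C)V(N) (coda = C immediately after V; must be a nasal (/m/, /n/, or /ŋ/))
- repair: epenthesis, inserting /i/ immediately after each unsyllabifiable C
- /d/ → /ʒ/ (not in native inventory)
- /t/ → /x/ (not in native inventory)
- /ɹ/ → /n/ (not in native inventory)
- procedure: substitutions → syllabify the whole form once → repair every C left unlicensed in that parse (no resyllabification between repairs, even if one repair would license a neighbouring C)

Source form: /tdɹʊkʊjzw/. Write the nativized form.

xiʒinʊkʊjiziwi

Substitution: /t/ → /x/, /d/ → /ʒ/, /ɹ/ → /n/, giving /xʒnʊkʊjzw/.
Under (C)V(N), the unsyllabifiable consonants are /x/, /ʒ/, /j/, /z/, /w/ (only a nasal (/m/, /n/, or /ŋ/) is licensed in coda position; onsets are limited to one consonant).
Epenthesis after each stranded consonant: /x/ → /xi/, /ʒ/ → /ʒi/, /j/ → /ji/, /z/ → /zi/, /w/ → /wi/.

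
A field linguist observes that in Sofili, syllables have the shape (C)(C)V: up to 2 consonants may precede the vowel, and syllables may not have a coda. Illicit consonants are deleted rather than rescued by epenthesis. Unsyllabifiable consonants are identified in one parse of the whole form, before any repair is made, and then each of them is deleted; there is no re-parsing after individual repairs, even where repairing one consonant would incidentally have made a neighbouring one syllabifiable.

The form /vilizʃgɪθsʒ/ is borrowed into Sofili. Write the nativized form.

The consonants /z/, /θ/, /s/, /ʒ/ cannot be parsed into a legal (C)(C)V syllable (no codas are permitted; onsets may contain at most 2 consonants).
Deleting the stranded consonants removes /z/, /θ/, /s/, /ʒ/.

viliʃgɪ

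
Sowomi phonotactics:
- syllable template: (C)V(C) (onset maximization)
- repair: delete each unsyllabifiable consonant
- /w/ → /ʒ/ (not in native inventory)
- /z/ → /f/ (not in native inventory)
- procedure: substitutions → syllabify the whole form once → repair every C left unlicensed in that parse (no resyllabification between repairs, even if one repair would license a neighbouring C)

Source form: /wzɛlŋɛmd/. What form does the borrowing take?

fɛlŋɛm

Substitution: /w/ → /ʒ/, /z/ → /f/, giving /ʒfɛlŋɛmd/.
Syllabifying with onset maximization leaves /ʒ/, /d/ stranded (at most one coda consonant is licensed; onsets are limited to one consonant).
Deletion applies to /ʒ/, /d/.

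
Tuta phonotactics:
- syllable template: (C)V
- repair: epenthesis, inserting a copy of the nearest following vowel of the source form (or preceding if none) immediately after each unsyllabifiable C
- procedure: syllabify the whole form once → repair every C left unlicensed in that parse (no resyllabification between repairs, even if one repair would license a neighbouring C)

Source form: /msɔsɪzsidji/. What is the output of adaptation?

mɔsɔsɪzisidiji

Syllabifying with onset maximization leaves /m/, /z/, /d/ stranded (no codas are permitted; onsets are limited to one consonant).
Each unlicensed consonant becomes the onset of a new syllable: /m/ → /mɔ/, /z/ → /zi/, /d/ → /di/.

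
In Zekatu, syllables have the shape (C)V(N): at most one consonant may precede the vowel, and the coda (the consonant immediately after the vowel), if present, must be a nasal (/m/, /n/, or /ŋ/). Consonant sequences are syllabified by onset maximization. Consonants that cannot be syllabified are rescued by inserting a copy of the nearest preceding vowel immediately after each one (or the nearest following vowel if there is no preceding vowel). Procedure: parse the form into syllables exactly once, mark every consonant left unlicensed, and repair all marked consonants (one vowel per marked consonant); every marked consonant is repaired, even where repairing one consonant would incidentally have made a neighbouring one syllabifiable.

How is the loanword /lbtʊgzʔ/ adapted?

lʊbʊtʊgʊzʊʔʊ

Syllabifying with onset maximization leaves /l/, /b/, /g/, /z/, /ʔ/ stranded (only a nasal (/m/, /n/, or /ŋ/) is licensed in coda position; onsets are limited to one consonant).
Epenthesis after each stranded consonant: /l/ → /lʊ/, /b/ → /bʊ/, /g/ → /gʊ/, /z/ → /zʊ/, /ʔ/ → /ʔʊ/.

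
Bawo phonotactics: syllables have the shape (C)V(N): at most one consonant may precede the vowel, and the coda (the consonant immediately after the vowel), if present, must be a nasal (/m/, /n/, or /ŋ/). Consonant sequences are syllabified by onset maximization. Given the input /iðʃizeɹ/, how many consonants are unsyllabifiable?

Syllabifying with onset maximization leaves /ð/, /ɹ/ stranded (only a nasal (/m/, /n/, or /ŋ/) is licensed in coda position; onsets are limited to one consonant).

2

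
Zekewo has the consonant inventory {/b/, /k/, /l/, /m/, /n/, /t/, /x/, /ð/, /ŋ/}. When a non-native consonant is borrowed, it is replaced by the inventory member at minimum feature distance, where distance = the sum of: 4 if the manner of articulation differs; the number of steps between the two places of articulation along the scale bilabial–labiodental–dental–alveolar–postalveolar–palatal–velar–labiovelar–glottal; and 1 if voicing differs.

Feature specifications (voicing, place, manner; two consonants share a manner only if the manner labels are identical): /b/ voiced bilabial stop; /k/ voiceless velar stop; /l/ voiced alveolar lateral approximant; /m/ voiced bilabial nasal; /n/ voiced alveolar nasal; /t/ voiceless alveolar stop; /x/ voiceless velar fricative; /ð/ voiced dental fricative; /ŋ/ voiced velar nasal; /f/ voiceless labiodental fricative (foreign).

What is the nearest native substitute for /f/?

/ð/ is closest: same manner (fricative), place distance 1 (labiodental→dental), voicing differs (+1); total 2. Next closest is /x/ at distance 5.

ð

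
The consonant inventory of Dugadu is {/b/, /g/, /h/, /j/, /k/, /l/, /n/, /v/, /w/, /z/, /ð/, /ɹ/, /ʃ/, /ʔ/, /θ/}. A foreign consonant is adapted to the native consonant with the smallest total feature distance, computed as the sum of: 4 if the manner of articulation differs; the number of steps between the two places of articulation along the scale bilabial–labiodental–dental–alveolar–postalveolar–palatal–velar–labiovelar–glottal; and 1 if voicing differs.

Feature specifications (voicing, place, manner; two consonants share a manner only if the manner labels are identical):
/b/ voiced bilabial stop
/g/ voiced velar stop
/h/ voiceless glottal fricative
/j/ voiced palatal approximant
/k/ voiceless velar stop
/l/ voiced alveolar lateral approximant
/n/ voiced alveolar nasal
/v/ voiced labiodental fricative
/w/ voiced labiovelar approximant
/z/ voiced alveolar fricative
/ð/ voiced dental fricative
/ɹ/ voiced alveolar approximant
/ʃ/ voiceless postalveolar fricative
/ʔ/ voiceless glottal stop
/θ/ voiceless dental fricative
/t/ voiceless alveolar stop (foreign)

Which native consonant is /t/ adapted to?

k

/k/ is closest: same manner (stop), place distance 3 (alveolar→velar), same voicing; total 3. Next closest is /b/ at distance 4.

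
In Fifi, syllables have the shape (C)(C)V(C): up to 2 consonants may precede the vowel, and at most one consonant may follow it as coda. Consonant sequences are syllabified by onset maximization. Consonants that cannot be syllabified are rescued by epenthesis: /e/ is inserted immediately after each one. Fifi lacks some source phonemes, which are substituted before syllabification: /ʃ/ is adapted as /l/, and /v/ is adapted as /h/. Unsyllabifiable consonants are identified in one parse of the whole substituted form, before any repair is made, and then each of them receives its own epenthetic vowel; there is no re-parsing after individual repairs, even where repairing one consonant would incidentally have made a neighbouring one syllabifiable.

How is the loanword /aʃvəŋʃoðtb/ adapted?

alhəŋloðtebe

Substitution: /ʃ/ → /l/, /v/ → /h/, giving /alhəŋloðtb/.
Under (C)(C)V(C), the unsyllabifiable consonants are /t/, /b/ (at most one coda consonant is licensed; onsets may contain at most 2 consonants).
Epenthesis after each stranded consonant: /t/ → /te/, /b/ → /be/.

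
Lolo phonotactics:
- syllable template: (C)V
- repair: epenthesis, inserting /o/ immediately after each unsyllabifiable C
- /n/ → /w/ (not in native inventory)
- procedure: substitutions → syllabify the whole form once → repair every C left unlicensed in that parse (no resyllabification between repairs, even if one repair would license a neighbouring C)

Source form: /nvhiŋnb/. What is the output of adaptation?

wovohiŋowobo

Substitution: /n/ → /w/, giving /wvhiŋwb/.
The consonants /w/, /v/, /ŋ/, /w/, /b/ cannot be parsed into a legal (C)V syllable (no codas are permitted; onsets are limited to one consonant).
Inserting the epenthetic vowel yields /w/ → /wo/, /v/ → /vo/, /ŋ/ → /ŋo/, /w/ → /wo/, /b/ → /bo/.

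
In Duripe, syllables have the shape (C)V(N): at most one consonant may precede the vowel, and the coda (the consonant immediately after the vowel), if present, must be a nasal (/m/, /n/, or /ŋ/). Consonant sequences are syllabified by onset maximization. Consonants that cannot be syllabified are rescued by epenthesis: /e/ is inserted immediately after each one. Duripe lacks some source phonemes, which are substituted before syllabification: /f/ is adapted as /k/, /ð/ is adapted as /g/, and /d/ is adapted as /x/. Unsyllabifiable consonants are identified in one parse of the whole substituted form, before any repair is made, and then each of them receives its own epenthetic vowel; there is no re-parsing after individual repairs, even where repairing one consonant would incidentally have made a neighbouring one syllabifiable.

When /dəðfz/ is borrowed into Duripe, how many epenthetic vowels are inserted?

After substitution the input is /xəgkz/.
The unsyllabifiable consonants are /g/, /k/, /z/; each receives one epenthetic vowel.

3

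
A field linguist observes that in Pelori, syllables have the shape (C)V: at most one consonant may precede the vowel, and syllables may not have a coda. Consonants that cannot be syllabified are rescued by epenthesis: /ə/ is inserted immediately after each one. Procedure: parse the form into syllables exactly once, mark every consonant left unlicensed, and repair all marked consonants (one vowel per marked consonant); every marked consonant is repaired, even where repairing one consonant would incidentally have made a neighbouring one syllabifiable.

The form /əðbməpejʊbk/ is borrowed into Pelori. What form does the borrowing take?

Syllabifying with onset maximization leaves /ð/, /b/, /b/, /k/ stranded (no codas are permitted; onsets are limited to one consonant).
Inserting the epenthetic vowel yields /ð/ → /ðə/, /b/ → /bə/, /b/ → /bə/, /k/ → /kə/.

əðəbəməpejʊbəkə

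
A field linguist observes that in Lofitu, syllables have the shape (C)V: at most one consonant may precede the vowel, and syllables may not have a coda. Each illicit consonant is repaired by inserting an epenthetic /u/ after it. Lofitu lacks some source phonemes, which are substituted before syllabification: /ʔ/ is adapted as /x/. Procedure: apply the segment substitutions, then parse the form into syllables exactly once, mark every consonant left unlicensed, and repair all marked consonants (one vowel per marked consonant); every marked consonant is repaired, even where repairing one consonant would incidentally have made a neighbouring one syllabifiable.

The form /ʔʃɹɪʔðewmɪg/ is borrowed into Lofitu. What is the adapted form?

xuʃuɹɪxuðewumɪgu

Substitution: /ʔ/ → /x/, giving /xʃɹɪxðewmɪg/.
Syllabifying with onset maximization leaves /x/, /ʃ/, /x/, /w/, /g/ stranded (no codas are permitted; onsets are limited to one consonant).
Epenthesis after each stranded consonant: /x/ → /xu/, /ʃ/ → /ʃu/, /x/ → /xu/, /w/ → /wu/, /g/ → /gu/.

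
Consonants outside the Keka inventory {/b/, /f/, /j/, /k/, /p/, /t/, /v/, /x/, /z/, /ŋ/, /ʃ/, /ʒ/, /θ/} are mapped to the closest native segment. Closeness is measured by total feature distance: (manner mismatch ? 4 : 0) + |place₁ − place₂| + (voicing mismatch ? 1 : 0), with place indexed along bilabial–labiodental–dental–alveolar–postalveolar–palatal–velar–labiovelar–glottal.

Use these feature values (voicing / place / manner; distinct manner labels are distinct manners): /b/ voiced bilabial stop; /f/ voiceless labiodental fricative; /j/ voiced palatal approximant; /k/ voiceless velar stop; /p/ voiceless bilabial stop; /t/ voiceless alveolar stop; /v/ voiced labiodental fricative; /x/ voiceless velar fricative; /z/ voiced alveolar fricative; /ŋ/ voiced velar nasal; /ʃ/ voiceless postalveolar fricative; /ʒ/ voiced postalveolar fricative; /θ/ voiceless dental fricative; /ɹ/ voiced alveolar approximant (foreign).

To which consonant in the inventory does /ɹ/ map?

j

/j/ is closest: same manner (approximant), place distance 2 (alveolar→palatal), same voicing; total 2. Next closest is /z/ at distance 4.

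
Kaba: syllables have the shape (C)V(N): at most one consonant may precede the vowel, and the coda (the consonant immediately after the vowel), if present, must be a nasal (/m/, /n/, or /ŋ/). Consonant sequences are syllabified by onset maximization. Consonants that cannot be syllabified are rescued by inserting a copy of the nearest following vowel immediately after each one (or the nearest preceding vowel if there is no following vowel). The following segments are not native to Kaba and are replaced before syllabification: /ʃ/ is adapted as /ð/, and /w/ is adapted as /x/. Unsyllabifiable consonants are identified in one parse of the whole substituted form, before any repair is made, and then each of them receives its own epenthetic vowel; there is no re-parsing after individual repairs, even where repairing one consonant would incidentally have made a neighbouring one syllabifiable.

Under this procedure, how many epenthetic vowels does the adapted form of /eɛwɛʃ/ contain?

After substitution the input is /eɛxɛð/.
The unsyllabifiable consonants are /ð/; each receives one epenthetic vowel.

1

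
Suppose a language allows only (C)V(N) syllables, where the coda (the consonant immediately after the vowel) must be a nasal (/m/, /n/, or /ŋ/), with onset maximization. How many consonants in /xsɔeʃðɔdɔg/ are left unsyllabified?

3

Syllabifying with onset maximization leaves /x/, /ʃ/, /g/ stranded (only a nasal (/m/, /n/, or /ŋ/) is licensed in coda position; onsets are limited to one consonant).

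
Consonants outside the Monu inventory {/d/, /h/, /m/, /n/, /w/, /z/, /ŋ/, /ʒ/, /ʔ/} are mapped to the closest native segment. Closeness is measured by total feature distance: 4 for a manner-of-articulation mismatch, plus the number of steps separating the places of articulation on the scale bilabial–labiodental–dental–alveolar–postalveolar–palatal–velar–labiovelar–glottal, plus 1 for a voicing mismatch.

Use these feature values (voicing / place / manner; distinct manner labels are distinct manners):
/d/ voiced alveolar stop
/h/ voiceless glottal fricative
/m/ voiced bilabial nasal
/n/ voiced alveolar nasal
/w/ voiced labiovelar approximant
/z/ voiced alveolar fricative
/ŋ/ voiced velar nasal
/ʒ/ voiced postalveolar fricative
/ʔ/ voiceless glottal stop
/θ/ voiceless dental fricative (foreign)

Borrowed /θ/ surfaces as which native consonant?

/z/ is closest: same manner (fricative), place distance 1 (dental→alveolar), voicing differs (+1); total 2. Next closest is /ʒ/ at distance 3.

z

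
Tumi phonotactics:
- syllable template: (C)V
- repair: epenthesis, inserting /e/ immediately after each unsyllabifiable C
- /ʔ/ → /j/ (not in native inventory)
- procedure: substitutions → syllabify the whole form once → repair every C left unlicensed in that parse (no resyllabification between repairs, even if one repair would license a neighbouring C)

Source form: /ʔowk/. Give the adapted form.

Substitution: /ʔ/ → /j/, giving /jowk/.
The consonants /w/, /k/ cannot be parsed into a legal (C)V syllable (no codas are permitted; onsets are limited to one consonant).
Inserting the epenthetic vowel yields /w/ → /we/, /k/ → /ke/.

joweke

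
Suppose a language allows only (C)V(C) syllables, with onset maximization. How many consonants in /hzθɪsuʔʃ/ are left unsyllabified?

Under (C)V(C), the unsyllabifiable consonants are /h/, /z/, /ʃ/ (at most one coda consonant is licensed; onsets are limited to one consonant).

3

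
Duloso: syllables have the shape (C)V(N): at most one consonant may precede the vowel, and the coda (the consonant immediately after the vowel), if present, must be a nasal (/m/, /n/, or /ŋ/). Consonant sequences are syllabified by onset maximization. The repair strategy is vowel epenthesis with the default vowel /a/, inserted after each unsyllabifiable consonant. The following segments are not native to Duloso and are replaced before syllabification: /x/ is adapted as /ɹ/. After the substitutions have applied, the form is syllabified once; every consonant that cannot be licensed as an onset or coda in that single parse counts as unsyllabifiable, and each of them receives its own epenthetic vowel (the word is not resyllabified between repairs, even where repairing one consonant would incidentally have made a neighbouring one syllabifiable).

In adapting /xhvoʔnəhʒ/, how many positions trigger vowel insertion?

5

After substitution the input is /ɹhvoʔnəhʒ/.
The unsyllabifiable consonants are /ɹ/, /h/, /ʔ/, /h/, /ʒ/; each receives one epenthetic vowel.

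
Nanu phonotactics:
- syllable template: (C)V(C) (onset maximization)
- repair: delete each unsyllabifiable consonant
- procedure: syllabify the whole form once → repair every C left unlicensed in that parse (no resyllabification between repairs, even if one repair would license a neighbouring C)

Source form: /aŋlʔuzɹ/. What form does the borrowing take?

aŋʔuz

The consonants /l/, /ɹ/ cannot be parsed into a legal (C)V(C) syllable (at most one coda consonant is licensed; onsets are limited to one consonant).
Each unlicensed consonant is deleted: /l/, /ɹ/.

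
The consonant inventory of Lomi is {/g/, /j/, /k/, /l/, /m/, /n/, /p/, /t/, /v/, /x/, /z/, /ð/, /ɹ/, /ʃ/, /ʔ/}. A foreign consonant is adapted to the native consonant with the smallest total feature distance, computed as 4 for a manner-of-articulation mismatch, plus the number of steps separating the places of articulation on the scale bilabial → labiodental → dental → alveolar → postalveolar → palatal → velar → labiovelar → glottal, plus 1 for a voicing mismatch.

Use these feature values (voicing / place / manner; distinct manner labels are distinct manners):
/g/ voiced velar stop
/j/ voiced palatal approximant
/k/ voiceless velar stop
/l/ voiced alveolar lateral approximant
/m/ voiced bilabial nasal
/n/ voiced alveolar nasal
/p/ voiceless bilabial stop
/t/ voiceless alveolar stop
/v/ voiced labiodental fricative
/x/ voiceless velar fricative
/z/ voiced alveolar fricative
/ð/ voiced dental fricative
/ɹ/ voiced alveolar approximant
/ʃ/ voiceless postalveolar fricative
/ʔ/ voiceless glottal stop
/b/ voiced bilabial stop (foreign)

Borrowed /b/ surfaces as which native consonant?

/p/ is closest: same manner (stop), place distance 0 (bilabial→bilabial), voicing differs (+1); total 1. Next closest is /m/ at distance 4.

p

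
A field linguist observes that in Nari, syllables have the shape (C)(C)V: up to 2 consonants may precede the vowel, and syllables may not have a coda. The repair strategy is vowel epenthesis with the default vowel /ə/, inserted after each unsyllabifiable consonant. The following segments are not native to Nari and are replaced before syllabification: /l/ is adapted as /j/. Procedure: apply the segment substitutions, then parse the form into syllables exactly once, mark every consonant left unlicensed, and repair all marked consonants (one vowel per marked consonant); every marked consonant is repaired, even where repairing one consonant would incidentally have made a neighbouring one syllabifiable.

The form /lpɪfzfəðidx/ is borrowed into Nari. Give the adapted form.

Substitution: /l/ → /j/, giving /jpɪfzfəðidx/.
Syllabifying with onset maximization leaves /f/, /d/, /x/ stranded (no codas are permitted; onsets may contain at most 2 consonants).
Inserting the epenthetic vowel yields /f/ → /fə/, /d/ → /də/, /x/ → /xə/.

jpɪfəzfəðidəxə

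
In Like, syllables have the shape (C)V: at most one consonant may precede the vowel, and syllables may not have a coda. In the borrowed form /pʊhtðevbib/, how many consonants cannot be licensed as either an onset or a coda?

4

Under (C)V, the unsyllabifiable consonants are /h/, /t/, /v/, /b/ (no codas are permitted; onsets are limited to one consonant).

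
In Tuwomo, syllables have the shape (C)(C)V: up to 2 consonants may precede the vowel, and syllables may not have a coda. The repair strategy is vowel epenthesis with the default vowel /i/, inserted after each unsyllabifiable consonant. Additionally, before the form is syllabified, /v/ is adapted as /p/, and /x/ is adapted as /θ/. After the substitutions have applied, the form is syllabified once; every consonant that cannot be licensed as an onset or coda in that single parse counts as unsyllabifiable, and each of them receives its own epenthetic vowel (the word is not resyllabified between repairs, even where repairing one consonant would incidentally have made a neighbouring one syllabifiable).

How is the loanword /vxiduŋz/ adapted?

pθiduŋizi

Substitution: /v/ → /p/, /x/ → /θ/, giving /pθiduŋz/.
The consonants /ŋ/, /z/ cannot be parsed into a legal (C)(C)V syllable (no codas are permitted; onsets may contain at most 2 consonants).
Inserting the epenthetic vowel yields /ŋ/ → /ŋi/, /z/ → /zi/.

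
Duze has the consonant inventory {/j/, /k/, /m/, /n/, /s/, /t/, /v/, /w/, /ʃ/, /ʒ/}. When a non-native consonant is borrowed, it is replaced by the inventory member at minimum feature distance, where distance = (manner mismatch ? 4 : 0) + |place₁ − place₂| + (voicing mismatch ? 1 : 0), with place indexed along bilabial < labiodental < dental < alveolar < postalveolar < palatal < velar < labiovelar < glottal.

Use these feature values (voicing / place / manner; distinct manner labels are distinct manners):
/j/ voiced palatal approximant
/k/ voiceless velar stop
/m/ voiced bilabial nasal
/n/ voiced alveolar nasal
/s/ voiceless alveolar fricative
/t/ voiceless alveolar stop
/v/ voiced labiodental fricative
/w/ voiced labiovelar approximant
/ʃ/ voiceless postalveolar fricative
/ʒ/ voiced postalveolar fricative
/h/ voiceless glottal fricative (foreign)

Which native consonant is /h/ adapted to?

/ʃ/ is closest: same manner (fricative), place distance 4 (glottal→postalveolar), same voicing; total 4. Next closest is /s/ at distance 5.

ʃ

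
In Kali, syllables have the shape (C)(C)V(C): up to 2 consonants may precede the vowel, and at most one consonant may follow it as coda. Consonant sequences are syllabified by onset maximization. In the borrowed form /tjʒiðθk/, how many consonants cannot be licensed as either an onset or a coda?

3

The consonants /t/, /θ/, /k/ cannot be parsed into a legal (C)(C)V(C) syllable (at most one coda consonant is licensed; onsets may contain at most 2 consonants).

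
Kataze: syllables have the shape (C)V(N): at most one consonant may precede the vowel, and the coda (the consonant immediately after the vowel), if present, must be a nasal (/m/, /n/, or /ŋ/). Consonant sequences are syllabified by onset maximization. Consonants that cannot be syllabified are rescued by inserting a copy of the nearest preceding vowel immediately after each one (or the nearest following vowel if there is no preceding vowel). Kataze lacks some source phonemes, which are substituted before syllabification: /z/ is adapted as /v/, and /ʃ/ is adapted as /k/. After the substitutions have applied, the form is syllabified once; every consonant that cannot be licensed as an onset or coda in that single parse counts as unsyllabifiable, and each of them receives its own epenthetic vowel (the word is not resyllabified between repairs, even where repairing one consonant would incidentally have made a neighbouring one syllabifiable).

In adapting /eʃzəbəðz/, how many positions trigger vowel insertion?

3

After substitution the input is /ekvəbəðv/.
The unsyllabifiable consonants are /k/, /ð/, /v/; each receives one epenthetic vowel.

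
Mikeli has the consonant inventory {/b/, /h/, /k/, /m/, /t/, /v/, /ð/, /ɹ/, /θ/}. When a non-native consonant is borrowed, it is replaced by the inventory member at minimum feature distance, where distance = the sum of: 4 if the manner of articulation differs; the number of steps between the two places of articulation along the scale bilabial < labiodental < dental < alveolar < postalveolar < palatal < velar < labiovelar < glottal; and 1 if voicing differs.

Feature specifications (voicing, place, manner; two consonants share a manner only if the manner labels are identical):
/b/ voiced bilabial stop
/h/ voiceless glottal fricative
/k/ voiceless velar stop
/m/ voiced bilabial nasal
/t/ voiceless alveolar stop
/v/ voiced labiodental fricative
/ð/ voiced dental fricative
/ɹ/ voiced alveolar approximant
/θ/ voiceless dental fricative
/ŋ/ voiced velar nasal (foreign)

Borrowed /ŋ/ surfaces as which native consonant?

/k/ is closest: manner differs (nasal→stop, +4), place distance 0 (velar→velar), voicing differs (+1); total 5. Next closest is /m/ at distance 6.

k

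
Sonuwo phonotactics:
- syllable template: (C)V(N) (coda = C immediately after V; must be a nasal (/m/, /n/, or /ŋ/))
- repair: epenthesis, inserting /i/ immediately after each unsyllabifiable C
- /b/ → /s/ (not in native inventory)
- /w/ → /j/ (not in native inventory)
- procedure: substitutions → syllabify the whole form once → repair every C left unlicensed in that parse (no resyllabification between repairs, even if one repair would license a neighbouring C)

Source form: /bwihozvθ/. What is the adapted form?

sijihoziviθi

Substitution: /b/ → /s/, /w/ → /j/, giving /sjihozvθ/.
Syllabifying with onset maximization leaves /s/, /z/, /v/, /θ/ stranded (only a nasal (/m/, /n/, or /ŋ/) is licensed in coda position; onsets are limited to one consonant).
Epenthesis after each stranded consonant: /s/ → /si/, /z/ → /zi/, /v/ → /vi/, /θ/ → /θi/.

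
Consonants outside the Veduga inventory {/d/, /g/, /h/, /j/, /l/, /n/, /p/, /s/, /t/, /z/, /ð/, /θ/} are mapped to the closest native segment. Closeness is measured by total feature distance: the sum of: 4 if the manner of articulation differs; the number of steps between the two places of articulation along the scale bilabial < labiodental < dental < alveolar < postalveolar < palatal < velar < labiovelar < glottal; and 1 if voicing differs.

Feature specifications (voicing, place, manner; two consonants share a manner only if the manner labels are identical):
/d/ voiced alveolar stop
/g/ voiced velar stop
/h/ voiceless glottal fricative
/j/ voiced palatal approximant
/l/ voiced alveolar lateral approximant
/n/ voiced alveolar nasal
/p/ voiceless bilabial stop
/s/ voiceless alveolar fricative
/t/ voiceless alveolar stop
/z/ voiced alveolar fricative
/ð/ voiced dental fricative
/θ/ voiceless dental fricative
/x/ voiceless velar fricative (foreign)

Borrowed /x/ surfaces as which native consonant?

/h/ is closest: same manner (fricative), place distance 2 (velar→glottal), same voicing; total 2. Next closest is /s/ at distance 3.

h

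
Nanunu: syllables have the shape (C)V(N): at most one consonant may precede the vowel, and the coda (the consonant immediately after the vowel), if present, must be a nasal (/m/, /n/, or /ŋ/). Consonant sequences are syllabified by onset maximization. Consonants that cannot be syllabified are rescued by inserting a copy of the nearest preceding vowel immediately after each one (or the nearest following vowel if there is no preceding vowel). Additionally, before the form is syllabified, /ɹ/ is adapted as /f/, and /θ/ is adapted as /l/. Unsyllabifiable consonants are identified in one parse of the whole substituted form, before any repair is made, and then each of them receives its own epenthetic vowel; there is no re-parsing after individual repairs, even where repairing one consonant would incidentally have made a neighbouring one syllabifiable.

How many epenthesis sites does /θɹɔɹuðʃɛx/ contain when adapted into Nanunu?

3

After substitution the input is /lfɔfuðʃɛx/.
The unsyllabifiable consonants are /l/, /ð/, /x/; each receives one epenthetic vowel.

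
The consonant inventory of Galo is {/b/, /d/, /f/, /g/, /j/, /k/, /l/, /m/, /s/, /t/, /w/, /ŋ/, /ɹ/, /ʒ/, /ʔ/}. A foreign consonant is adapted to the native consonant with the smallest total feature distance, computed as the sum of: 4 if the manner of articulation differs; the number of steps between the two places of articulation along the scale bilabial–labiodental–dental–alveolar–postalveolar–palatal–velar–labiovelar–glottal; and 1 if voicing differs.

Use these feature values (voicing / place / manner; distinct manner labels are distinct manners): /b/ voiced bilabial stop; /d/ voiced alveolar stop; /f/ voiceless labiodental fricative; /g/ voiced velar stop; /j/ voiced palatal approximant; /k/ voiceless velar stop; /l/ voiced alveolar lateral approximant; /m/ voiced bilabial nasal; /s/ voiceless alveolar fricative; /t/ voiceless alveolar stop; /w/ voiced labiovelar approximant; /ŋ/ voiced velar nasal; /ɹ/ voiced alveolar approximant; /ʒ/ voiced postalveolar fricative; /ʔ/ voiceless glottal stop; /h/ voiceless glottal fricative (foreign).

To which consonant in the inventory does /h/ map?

/ʔ/ is closest: manner differs (fricative→stop, +4), place distance 0 (glottal→glottal), same voicing; total 4. Next closest is /s/ at distance 5.

ʔ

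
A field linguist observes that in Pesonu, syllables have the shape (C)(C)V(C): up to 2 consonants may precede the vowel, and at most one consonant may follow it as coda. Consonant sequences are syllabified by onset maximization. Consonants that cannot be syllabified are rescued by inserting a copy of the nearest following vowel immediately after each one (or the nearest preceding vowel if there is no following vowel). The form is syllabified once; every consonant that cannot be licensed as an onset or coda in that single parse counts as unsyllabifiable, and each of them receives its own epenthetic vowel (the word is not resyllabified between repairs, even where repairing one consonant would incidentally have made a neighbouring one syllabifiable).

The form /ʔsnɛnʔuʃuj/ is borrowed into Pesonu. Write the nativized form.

Under (C)(C)V(C), the unsyllabifiable consonants are /ʔ/ (at most one coda consonant is licensed; onsets may contain at most 2 consonants).
Epenthesis after each stranded consonant: /ʔ/ → /ʔɛ/.

ʔɛsnɛnʔuʃuj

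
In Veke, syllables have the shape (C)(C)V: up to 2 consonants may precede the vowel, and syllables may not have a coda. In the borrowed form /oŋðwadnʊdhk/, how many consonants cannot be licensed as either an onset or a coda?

Under (C)(C)V, the unsyllabifiable consonants are /ŋ/, /d/, /h/, /k/ (no codas are permitted; onsets may contain at most 2 consonants).

4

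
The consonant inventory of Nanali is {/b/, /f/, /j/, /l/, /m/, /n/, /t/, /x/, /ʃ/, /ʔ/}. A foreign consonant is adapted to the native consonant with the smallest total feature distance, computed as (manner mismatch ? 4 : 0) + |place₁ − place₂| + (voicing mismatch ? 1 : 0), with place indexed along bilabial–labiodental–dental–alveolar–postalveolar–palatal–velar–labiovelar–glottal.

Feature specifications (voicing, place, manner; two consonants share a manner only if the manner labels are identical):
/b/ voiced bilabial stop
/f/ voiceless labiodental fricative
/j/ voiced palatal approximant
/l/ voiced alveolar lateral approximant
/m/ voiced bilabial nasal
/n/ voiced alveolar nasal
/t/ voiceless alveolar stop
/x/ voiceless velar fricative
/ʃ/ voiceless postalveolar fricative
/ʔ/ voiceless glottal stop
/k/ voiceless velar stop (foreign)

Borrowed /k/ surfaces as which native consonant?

/ʔ/ is closest: same manner (stop), place distance 2 (velar→glottal), same voicing; total 2. Next closest is /t/ at distance 3.

ʔ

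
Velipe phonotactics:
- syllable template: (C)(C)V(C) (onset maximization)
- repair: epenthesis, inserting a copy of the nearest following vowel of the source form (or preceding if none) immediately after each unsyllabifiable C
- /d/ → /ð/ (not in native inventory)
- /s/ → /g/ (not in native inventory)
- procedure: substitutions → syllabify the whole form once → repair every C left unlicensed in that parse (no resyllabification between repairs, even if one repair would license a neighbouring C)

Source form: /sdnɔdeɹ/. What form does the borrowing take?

gɔðnɔðeɹ

Substitution: /s/ → /g/, /d/ → /ð/, giving /gðnɔðeɹ/.
Syllabifying with onset maximization leaves /g/ stranded (at most one coda consonant is licensed; onsets may contain at most 2 consonants).
Each unlicensed consonant becomes the onset of a new syllable: /g/ → /gɔ/.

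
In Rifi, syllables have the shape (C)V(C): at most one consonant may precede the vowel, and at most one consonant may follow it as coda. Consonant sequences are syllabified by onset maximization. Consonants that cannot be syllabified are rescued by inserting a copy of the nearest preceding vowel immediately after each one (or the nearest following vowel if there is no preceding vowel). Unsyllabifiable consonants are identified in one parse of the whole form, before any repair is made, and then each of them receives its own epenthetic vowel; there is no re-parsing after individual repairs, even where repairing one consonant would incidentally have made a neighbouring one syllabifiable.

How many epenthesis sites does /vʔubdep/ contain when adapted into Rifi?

1

The unsyllabifiable consonants are /v/; each receives one epenthetic vowel.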